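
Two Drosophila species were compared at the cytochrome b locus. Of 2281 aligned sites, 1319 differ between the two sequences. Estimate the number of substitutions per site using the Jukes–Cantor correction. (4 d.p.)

1.1055

p = 1319/2281 ≈ 0.578255.
d = −(3/4) ln(1 − 4p/3) = −0.75 ln(1 − 0.771007) = −0.75 ln(0.228993)
  = −0.75 × (-1.474064) = 1.105548 substitutions/site.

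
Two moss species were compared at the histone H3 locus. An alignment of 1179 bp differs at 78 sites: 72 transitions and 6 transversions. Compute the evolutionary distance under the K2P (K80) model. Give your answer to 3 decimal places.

P = 72/1179 ≈ 0.061069 and Q = 6/1179 ≈ 0.005089.
Under the Kimura two-parameter model, d = −½ ln(1 − 2P − Q) − ¼ ln(1 − 2Q).
1 − 2P − Q = 0.872773, giving −½ ln(0.872773) = 0.068040.
1 − 2Q = 0.989822, giving −¼ ln(0.989822) = 0.002558.
d = 0.068040 + 0.002558 = 0.070598.

0.071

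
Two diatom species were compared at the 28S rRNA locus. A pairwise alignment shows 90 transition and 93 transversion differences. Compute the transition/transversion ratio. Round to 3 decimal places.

0.968

R = 90/93 = 0.967741… ≈ 0.968 (to 3 d.p.).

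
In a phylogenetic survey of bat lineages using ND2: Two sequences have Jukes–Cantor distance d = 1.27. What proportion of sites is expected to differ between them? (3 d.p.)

0.612

p = (3/4)(1 − e^(−4d/3)) = 0.75 × (1 − e^(-1.693333)) = 0.75 × (1 − 0.183906) = 0.612071.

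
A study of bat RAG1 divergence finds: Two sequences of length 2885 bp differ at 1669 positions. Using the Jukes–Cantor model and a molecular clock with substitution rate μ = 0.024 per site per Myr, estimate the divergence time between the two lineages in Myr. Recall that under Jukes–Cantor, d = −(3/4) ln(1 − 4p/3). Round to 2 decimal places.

p = 1669/2885 ≈ 0.57851.
d = −(3/4) ln(1 − 4p/3) = −0.75 ln(1 − 0.771347) = −0.75 ln(0.228653)
  = −0.75 × (-1.475550) = 1.106663 substitutions/site.
Under a molecular clock d = 2μt, so t = d/(2μ) = 1.106663 / (2 × 0.024) = 23.06 Myr.

23.06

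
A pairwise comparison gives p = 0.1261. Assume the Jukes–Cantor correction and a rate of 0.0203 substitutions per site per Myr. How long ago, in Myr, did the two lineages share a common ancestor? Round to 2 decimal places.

d = −(3/4) ln(1 − 4p/3) = −0.75 ln(1 − 0.168133) = −0.75 ln(0.831867)
  = −0.75 × (-0.184083) = 0.138062 substitutions/site.
Under a molecular clock d = 2μt, so t = d/(2μ) = 0.138062 / (2 × 0.0203) = 3.40 Myr.

3.40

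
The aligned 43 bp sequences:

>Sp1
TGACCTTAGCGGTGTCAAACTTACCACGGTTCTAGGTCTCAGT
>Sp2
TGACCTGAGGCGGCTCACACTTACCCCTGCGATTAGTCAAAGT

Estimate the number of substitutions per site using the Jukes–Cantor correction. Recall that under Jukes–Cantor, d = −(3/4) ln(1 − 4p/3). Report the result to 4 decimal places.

0.4693

The sequences differ at 15 of 43 sites, so p = 15/43 ≈ 0.348837.
d = −(3/4) ln(1 − 4p/3) = −0.75 ln(1 − 0.465116) = −0.75 ln(0.534884)
  = −0.75 × (-0.625705) = 0.469279 substitutions/site.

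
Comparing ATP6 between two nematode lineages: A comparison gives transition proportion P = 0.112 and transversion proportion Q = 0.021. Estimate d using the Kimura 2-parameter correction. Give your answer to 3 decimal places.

Under the Kimura two-parameter model, d = −½ ln(1 − 2P − Q) − ¼ ln(1 − 2Q).
1 − 2P − Q = 0.755, giving −½ ln(0.755) = 0.140519.
1 − 2Q = 0.958, giving −¼ ln(0.958) = 0.010727.
d = 0.140519 + 0.010727 = 0.151246.

0.151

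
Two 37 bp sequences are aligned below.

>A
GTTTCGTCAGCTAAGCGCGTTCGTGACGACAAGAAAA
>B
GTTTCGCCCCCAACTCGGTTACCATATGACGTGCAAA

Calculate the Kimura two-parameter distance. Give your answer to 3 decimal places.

Of 37 sites, 3 differences are transitions and 13 are transversions, so P = 3/37 ≈ 0.081081 and Q = 13/37 ≈ 0.351351.
Under the Kimura two-parameter model, d = −½ ln(1 − 2P − Q) − ¼ ln(1 − 2Q).
1 − 2P − Q = 0.486487, giving −½ ln(0.486487) = 0.360273.
1 − 2Q = 0.297298, giving −¼ ln(0.297298) = 0.303255.
d = 0.360273 + 0.303255 = 0.663528.

0.664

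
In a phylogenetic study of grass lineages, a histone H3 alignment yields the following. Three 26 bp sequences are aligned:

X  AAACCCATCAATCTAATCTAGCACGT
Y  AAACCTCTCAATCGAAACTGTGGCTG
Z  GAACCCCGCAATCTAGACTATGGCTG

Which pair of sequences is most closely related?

Y and Z

X–Y: 10/26 differ, p = 0.385, d = 0.539.
X–Z: 10/26 differ, p = 0.385, d = 0.539.
Y–Z: 6/26 differ, p = 0.231, d = 0.276.
The smallest distance is between Y and Z.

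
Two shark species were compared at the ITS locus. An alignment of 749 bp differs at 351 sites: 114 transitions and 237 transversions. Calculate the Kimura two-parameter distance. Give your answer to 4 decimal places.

P = 114/749 ≈ 0.152203 and Q = 237/749 ≈ 0.316422.
Under the Kimura two-parameter model, d = −½ ln(1 − 2P − Q) − ¼ ln(1 − 2Q).
1 − 2P − Q = 0.379172, giving −½ ln(0.379172) = 0.484883.
1 − 2Q = 0.367156, giving −¼ ln(0.367156) = 0.250492.
d = 0.484883 + 0.250492 = 0.735375.

0.7354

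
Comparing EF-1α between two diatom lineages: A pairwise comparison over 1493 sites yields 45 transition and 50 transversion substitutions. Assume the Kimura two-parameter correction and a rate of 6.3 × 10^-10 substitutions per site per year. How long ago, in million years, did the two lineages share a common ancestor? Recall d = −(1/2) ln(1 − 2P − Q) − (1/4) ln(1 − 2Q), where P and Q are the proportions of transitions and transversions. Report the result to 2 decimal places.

P = 45/1493 ≈ 0.030141 and Q = 50/1493 ≈ 0.03349.
Under the Kimura two-parameter model, d = −½ ln(1 − 2P − Q) − ¼ ln(1 − 2Q).
1 − 2P − Q = 0.906228, giving −½ ln(0.906228) = 0.049232.
1 − 2Q = 0.93302, giving −¼ ln(0.93302) = 0.017332.
d = 0.049232 + 0.017332 = 0.066564.
Under a molecular clock d = 2μt, so t = d/(2μ) = 0.066564 / (2 × 6.3 × 10^-10) = 52.83 million years.

52.83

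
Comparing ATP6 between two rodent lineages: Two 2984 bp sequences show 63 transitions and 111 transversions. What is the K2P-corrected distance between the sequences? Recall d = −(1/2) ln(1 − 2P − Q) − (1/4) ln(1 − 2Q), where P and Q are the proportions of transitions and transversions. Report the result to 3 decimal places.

0.061

P = 63/2984 ≈ 0.021113 and Q = 111/2984 ≈ 0.037198.
Under the Kimura two-parameter model, d = −½ ln(1 − 2P − Q) − ¼ ln(1 − 2Q).
1 − 2P − Q = 0.920576, giving −½ ln(0.920576) = 0.041378.
1 − 2Q = 0.925604, giving −¼ ln(0.925604) = 0.019327.
d = 0.041378 + 0.019327 = 0.060705.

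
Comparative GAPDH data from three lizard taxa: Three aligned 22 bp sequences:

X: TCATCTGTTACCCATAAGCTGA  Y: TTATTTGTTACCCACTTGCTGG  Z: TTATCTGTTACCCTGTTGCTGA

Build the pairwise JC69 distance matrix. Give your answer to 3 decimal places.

d(X,Y) = 0.339, d(X,Z) = 0.271, d(Y,Z) = 0.208

X–Y: 6/22 sites differ → p ≈ 0.272727, d = −0.75 ln(1 − 0.363636) = 0.338988 ≈ 0.339.
X–Z: 5/22 sites differ → p ≈ 0.227273, d = −0.75 ln(1 − 0.303031) = 0.270761 ≈ 0.271.
Y–Z: 4/22 sites differ → p ≈ 0.181818, d = −0.75 ln(1 − 0.242424) = 0.208224 ≈ 0.208.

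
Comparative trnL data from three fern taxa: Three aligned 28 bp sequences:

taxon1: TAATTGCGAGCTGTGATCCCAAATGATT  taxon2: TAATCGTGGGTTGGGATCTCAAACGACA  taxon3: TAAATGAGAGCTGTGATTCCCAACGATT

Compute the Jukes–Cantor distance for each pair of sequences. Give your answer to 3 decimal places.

taxon1–taxon2: 9/28 sites differ → p ≈ 0.321429, d = −0.75 ln(1 − 0.428572) = 0.419713 ≈ 0.420.
taxon1–taxon3: 5/28 sites differ → p ≈ 0.178571, d = −0.75 ln(1 − 0.238095) = 0.203950 ≈ 0.204.
taxon2–taxon3: 11/28 sites differ → p ≈ 0.392857, d = −0.75 ln(1 − 0.523809) = 0.556452 ≈ 0.556.

d(taxon1,taxon2) = 0.420, d(taxon1,taxon3) = 0.204, d(taxon2,taxon3) = 0.556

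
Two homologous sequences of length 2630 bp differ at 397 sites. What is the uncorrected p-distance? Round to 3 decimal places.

0.151

p = 397/2630 = 0.150950… ≈ 0.151 (to 3 d.p.).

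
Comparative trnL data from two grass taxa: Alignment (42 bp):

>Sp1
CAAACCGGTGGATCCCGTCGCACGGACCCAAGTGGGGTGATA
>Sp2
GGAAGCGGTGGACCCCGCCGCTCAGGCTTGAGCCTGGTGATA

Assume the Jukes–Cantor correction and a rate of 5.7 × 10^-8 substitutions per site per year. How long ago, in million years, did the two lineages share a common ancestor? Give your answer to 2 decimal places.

The sequences differ at 14 of 42 sites, so p = 14/42 ≈ 0.333333.
d = −(3/4) ln(1 − 4p/3) = −0.75 ln(1 − 0.444444) = −0.75 ln(0.555556)
  = −0.75 × (-0.587786) = 0.440840 substitutions/site.
Under a molecular clock d = 2μt, so t = d/(2μ) = 0.440840 / (2 × 5.7 × 10^-8) = 3.87 million years.

3.87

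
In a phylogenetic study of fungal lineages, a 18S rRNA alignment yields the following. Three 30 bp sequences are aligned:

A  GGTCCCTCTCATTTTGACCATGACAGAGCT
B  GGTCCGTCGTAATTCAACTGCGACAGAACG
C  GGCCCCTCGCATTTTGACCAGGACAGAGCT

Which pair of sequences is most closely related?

A and C

A–B: 11/30 differ, p = 0.367, d = 0.503.
A–C: 3/30 differ, p = 0.100, d = 0.107.
B–C: 11/30 differ, p = 0.367, d = 0.503.
The smallest distance is between A and C.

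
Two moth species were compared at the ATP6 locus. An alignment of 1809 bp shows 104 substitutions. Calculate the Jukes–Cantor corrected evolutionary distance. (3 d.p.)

p = 104/1809 ≈ 0.05749.
d = −(3/4) ln(1 − 4p/3) = −0.75 ln(1 − 0.076653) = −0.75 ln(0.923347)
  = −0.75 × (-0.079750) = 0.059813 substitutions/site.

0.060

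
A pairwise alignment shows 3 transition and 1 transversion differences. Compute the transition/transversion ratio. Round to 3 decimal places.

R = 3/1 = 3.000.

3.000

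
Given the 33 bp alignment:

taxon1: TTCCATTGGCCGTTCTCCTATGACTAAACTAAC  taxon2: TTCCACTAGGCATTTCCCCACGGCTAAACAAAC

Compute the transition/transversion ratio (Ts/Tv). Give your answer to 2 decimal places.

4.00

Transitions are A↔G and C↔T; transversions are all other mismatches.
Transitions: 8. Transversions: 2.
R = 8/2 = 4.00.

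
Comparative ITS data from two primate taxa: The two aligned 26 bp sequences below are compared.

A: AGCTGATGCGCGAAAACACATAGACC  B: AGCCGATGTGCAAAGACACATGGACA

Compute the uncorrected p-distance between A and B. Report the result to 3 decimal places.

The sequences differ at 6 of 26 positions (sites 4, 9, 12, 15, 22, 26).
p = 6/26 = 0.230769… ≈ 0.231 (to 3 d.p.).

0.231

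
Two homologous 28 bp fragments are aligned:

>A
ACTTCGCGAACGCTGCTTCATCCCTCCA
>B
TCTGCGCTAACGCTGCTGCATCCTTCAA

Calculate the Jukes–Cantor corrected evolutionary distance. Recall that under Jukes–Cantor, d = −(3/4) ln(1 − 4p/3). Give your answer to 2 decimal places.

The sequences differ at 6 of 28 sites (1, 4, 8, 18, 24, 27), so p = 6/28 ≈ 0.214286.
d = −(3/4) ln(1 − 4p/3) = −0.75 ln(1 − 0.285715) = −0.75 ln(0.714285)
  = −0.75 × (-0.336473) = 0.252355 substitutions/site.

0.25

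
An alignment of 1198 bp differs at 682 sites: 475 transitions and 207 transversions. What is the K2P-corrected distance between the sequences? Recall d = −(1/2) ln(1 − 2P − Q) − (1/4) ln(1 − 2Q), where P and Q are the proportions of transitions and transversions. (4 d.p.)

1.7934

P = 475/1198 ≈ 0.396494 and Q = 207/1198 ≈ 0.172788.
Under the Kimura two-parameter model, d = −½ ln(1 − 2P − Q) − ¼ ln(1 − 2Q).
1 − 2P − Q = 0.034224, giving −½ ln(0.034224) = 1.687414.
1 − 2Q = 0.654424, giving −¼ ln(0.654424) = 0.106000.
d = 1.687414 + 0.106000 = 1.793414.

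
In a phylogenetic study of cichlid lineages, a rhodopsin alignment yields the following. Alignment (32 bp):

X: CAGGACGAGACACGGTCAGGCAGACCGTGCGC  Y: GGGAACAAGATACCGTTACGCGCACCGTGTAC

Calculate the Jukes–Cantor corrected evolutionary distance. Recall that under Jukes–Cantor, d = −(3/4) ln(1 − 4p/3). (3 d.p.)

The sequences differ at 12 of 32 sites, so p = 12/32 = 0.375.
d = −(3/4) ln(1 − 4p/3) = −0.75 ln(1 − 0.5) = −0.75 ln(0.5)
  = −0.75 × (-0.693147) = 0.519860 substitutions/site.

0.520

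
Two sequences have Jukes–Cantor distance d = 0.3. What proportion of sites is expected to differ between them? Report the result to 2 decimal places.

0.25

p = (3/4)(1 − e^(−4d/3)) = 0.75 × (1 − e^(-0.4)) = 0.75 × (1 − 0.670320) = 0.247260.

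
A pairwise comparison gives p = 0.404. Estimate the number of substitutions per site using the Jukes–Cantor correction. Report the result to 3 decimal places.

0.580

d = −(3/4) ln(1 − 4p/3) = −0.75 ln(1 − 0.538667) = −0.75 ln(0.461333)
  = −0.75 × (-0.773635) = 0.580226 substitutions/site.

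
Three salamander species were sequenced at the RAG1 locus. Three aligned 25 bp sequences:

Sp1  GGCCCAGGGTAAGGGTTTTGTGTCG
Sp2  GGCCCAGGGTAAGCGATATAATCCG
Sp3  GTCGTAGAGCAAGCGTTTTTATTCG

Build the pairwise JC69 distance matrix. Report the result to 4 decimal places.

Sp1–Sp2: 7/25 sites differ → p = 0.28, d = −0.75 ln(1 − 0.373333) = 0.350505 ≈ 0.3505.
Sp1–Sp3: 9/25 sites differ → p = 0.36, d = −0.75 ln(1 − 0.48) = 0.490445 ≈ 0.4904.
Sp2–Sp3: 9/25 sites differ → p = 0.36, d = −0.75 ln(1 − 0.48) = 0.490445 ≈ 0.4904.

d(Sp1,Sp2) = 0.3505, d(Sp1,Sp3) = 0.4904, d(Sp2,Sp3) = 0.4904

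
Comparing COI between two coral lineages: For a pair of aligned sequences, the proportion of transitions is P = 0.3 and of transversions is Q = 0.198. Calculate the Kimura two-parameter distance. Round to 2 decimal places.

0.93

Under the Kimura two-parameter model, d = −½ ln(1 − 2P − Q) − ¼ ln(1 − 2Q).
1 − 2P − Q = 0.202, giving −½ ln(0.202) = 0.799744.
1 − 2Q = 0.604, giving −¼ ln(0.604) = 0.126045.
d = 0.799744 + 0.126045 = 0.925789.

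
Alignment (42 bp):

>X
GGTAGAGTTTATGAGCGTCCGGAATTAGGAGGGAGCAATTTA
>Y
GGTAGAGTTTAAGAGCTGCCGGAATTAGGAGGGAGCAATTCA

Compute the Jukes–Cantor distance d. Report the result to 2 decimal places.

0.10

The sequences differ at 4 of 42 sites (12, 17, 18, 41), so p = 4/42 ≈ 0.095238.
d = −(3/4) ln(1 − 4p/3) = −0.75 ln(1 − 0.126984) = −0.75 ln(0.873016)
  = −0.75 × (-0.135801) = 0.101851 substitutions/site.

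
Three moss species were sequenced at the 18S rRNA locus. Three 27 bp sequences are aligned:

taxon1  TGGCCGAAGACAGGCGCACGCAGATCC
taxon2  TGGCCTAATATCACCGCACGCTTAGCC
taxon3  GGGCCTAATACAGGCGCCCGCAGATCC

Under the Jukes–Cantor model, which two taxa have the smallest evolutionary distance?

taxon1 and taxon3

taxon1–taxon2: 9/27 differ, p = 0.333, d = 0.441.
taxon1–taxon3: 4/27 differ, p = 0.148, d = 0.165.
taxon2–taxon3: 9/27 differ, p = 0.333, d = 0.441.
The smallest distance is between taxon1 and taxon3.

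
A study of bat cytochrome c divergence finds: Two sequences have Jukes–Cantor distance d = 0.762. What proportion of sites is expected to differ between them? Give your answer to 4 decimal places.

0.4785

p = (3/4)(1 − e^(−4d/3)) = 0.75 × (1 − e^(-1.016)) = 0.75 × (1 − 0.362040) = 0.478470.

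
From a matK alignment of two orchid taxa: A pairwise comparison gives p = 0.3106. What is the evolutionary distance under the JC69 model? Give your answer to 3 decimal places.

0.401

d = −(3/4) ln(1 − 4p/3) = −0.75 ln(1 − 0.414133) = −0.75 ln(0.585867)
  = −0.75 × (-0.534662) = 0.400997 substitutions/site.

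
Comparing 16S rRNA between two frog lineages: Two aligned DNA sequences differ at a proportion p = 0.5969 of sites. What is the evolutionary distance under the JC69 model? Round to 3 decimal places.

d = −(3/4) ln(1 − 4p/3) = −0.75 ln(1 − 0.795867) = −0.75 ln(0.204133)
  = −0.75 × (-1.588984) = 1.191738 substitutions/site.

1.192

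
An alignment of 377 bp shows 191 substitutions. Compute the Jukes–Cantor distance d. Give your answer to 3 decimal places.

0.844

p = 191/377 ≈ 0.506631.
d = −(3/4) ln(1 − 4p/3) = −0.75 ln(1 − 0.675508) = −0.75 ln(0.324492)
  = −0.75 × (-1.125494) = 0.844121 substitutions/site.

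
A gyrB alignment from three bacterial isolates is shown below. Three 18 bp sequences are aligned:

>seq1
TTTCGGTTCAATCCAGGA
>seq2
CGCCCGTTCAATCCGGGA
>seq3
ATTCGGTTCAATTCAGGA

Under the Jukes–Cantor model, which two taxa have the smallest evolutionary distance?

seq1–seq2: 5/18 differ, p = 0.278, d = 0.347.
seq1–seq3: 2/18 differ, p = 0.111, d = 0.120.
seq2–seq3: 6/18 differ, p = 0.333, d = 0.441.
The smallest distance is between seq1 and seq3.

seq1 and seq3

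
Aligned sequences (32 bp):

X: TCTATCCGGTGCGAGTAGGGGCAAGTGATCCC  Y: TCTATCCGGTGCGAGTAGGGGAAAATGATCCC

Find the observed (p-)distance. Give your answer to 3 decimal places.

The sequences differ at 2 of 32 positions (sites 22, 25).
p = 2/32 = 0.0625 ≈ 0.063 (to 3 d.p.).

0.063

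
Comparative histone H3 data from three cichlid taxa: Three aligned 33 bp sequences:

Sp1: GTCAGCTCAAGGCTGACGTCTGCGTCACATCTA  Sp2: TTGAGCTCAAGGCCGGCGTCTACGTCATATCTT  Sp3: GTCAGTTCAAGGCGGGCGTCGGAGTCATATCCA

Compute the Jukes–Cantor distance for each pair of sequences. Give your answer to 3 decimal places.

d(Sp1,Sp2) = 0.249, d(Sp1,Sp3) = 0.249, d(Sp2,Sp3) = 0.339

Sp1–Sp2: 7/33 sites differ → p ≈ 0.212121, d = −0.75 ln(1 − 0.282828) = 0.249330 ≈ 0.249.
Sp1–Sp3: 7/33 sites differ → p ≈ 0.212121, d = −0.75 ln(1 − 0.282828) = 0.249330 ≈ 0.249.
Sp2–Sp3: 9/33 sites differ → p ≈ 0.272727, d = −0.75 ln(1 − 0.363636) = 0.338988 ≈ 0.339.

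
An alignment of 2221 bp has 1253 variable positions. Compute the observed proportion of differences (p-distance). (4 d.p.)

p = 1253/2221 = 0.564160… ≈ 0.5642 (to 4 d.p.).

0.5642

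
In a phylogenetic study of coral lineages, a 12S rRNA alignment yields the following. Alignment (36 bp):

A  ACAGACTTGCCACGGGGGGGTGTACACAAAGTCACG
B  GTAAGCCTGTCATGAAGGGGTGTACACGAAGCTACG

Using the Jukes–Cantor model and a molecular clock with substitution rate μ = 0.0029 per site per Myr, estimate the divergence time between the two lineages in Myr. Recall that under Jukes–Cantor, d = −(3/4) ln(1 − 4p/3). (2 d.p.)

76.01

The sequences differ at 12 of 36 sites, so p = 12/36 ≈ 0.333333.
d = −(3/4) ln(1 − 4p/3) = −0.75 ln(1 − 0.444444) = −0.75 ln(0.555556)
  = −0.75 × (-0.587786) = 0.440840 substitutions/site.
Under a molecular clock d = 2μt, so t = d/(2μ) = 0.440840 / (2 × 0.0029) = 76.01 Myr.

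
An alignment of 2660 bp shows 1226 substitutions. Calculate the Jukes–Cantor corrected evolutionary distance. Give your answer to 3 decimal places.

0.715

p = 1226/2660 ≈ 0.460902.
d = −(3/4) ln(1 − 4p/3) = −0.75 ln(1 − 0.614536) = −0.75 ln(0.385464)
  = −0.75 × (-0.953307) = 0.714980 substitutions/site.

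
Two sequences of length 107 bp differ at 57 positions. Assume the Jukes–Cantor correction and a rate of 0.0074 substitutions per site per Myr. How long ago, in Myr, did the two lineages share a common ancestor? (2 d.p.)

p = 57/107 ≈ 0.53271.
d = −(3/4) ln(1 − 4p/3) = −0.75 ln(1 − 0.71028) = −0.75 ln(0.28972)
  = −0.75 × (-1.238840) = 0.929130 substitutions/site.
Under a molecular clock d = 2μt, so t = d/(2μ) = 0.929130 / (2 × 0.0074) = 62.78 Myr.

62.78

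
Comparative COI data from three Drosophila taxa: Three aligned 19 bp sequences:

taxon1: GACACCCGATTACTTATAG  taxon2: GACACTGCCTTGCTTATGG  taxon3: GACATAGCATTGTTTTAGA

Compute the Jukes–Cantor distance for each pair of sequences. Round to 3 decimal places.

taxon1–taxon2: 6/19 sites differ → p ≈ 0.315789, d = −0.75 ln(1 − 0.421052) = 0.409907 ≈ 0.410.
taxon1–taxon3: 10/19 sites differ → p ≈ 0.526316, d = −0.75 ln(1 − 0.701755) = 0.907380 ≈ 0.907.
taxon2–taxon3: 7/19 sites differ → p ≈ 0.368421, d = −0.75 ln(1 − 0.491228) = 0.506816 ≈ 0.507.

d(taxon1,taxon2) = 0.410, d(taxon1,taxon3) = 0.907, d(taxon2,taxon3) = 0.507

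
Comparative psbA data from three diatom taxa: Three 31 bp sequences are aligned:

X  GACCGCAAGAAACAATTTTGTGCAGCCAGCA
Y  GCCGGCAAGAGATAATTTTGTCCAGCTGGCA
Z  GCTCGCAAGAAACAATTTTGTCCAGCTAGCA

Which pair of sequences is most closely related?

X and Z

X–Y: 7/31 differ, p = 0.226, d = 0.269.
X–Z: 4/31 differ, p = 0.129, d = 0.142.
Y–Z: 5/31 differ, p = 0.161, d = 0.182.
The smallest distance is between X and Z.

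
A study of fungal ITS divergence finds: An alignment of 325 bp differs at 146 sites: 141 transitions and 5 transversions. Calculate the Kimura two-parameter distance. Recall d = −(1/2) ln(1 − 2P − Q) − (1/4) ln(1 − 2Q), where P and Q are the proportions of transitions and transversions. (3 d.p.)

1.081

P = 141/325 ≈ 0.433846 and Q = 5/325 ≈ 0.015385.
Under the Kimura two-parameter model, d = −½ ln(1 − 2P − Q) − ¼ ln(1 − 2Q).
1 − 2P − Q = 0.116923, giving −½ ln(0.116923) = 1.073120.
1 − 2Q = 0.96923, giving −¼ ln(0.96923) = 0.007813.
d = 1.073120 + 0.007813 = 1.080933.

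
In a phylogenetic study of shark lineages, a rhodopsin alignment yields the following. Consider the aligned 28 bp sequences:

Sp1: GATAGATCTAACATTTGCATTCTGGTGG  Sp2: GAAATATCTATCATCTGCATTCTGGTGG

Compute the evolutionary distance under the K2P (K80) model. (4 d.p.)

0.1586

Of 28 sites, 1 differences are transitions and 3 are transversions, so P = 1/28 ≈ 0.035714 and Q = 3/28 ≈ 0.107143.
Under the Kimura two-parameter model, d = −½ ln(1 − 2P − Q) − ¼ ln(1 − 2Q).
1 − 2P − Q = 0.821429, giving −½ ln(0.821429) = 0.098355.
1 − 2Q = 0.785714, giving −¼ ln(0.785714) = 0.060291.
d = 0.098355 + 0.060291 = 0.158646.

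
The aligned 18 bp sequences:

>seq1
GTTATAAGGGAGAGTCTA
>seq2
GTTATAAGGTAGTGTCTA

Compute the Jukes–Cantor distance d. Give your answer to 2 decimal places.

The sequences differ at 2 of 18 sites (10, 13), so p = 2/18 ≈ 0.111111.
d = −(3/4) ln(1 − 4p/3) = −0.75 ln(1 − 0.148148) = −0.75 ln(0.851852)
  = −0.75 × (-0.160342) = 0.120257 substitutions/site.

0.12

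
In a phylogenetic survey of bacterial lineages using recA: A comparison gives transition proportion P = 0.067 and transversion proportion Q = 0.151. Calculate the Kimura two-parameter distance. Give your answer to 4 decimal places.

0.2576

Under the Kimura two-parameter model, d = −½ ln(1 − 2P − Q) − ¼ ln(1 − 2Q).
1 − 2P − Q = 0.715, giving −½ ln(0.715) = 0.167736.
1 − 2Q = 0.698, giving −¼ ln(0.698) = 0.089884.
d = 0.167736 + 0.089884 = 0.257620.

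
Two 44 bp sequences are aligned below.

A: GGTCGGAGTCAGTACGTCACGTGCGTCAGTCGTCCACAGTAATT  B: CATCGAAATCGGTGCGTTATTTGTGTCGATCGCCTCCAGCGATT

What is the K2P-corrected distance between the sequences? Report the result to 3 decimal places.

0.646

Of 44 sites, 14 differences are transitions and 3 are transversions, so P = 14/44 ≈ 0.318182 and Q = 3/44 ≈ 0.068182.
Under the Kimura two-parameter model, d = −½ ln(1 − 2P − Q) − ¼ ln(1 − 2Q).
1 − 2P − Q = 0.295454, giving −½ ln(0.295454) = 0.609621.
1 − 2Q = 0.863636, giving −¼ ln(0.863636) = 0.036651.
d = 0.609621 + 0.036651 = 0.646272.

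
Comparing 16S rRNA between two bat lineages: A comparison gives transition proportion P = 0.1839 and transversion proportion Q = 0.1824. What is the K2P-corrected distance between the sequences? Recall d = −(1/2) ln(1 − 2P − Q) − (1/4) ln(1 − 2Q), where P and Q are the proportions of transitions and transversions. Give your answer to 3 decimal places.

Under the Kimura two-parameter model, d = −½ ln(1 − 2P − Q) − ¼ ln(1 − 2Q).
1 − 2P − Q = 0.4498, giving −½ ln(0.4498) = 0.399476.
1 − 2Q = 0.6352, giving −¼ ln(0.6352) = 0.113454.
d = 0.399476 + 0.113454 = 0.512930.

0.513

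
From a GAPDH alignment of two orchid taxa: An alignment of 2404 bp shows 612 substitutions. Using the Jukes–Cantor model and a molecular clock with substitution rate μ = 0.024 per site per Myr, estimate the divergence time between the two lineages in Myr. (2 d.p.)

p = 612/2404 ≈ 0.254576.
d = −(3/4) ln(1 − 4p/3) = −0.75 ln(1 − 0.339435) = −0.75 ln(0.660565)
  = −0.75 × (-0.414660) = 0.310995 substitutions/site.
Under a molecular clock d = 2μt, so t = d/(2μ) = 0.310995 / (2 × 0.024) = 6.48 Myr.

6.48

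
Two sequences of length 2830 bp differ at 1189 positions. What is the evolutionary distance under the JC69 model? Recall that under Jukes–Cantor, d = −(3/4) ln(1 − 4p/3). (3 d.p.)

p = 1189/2830 ≈ 0.420141.
d = −(3/4) ln(1 − 4p/3) = −0.75 ln(1 − 0.560188) = −0.75 ln(0.439812)
  = −0.75 × (-0.821408) = 0.616056 substitutions/site.

0.616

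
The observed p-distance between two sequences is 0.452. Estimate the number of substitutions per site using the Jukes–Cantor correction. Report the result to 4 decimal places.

d = −(3/4) ln(1 − 4p/3) = −0.75 ln(1 − 0.602667) = −0.75 ln(0.397333)
  = −0.75 × (-0.922981) = 0.692236 substitutions/site.

0.6922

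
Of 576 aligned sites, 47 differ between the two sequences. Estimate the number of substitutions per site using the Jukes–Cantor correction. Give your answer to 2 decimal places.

p = 47/576 ≈ 0.081597.
d = −(3/4) ln(1 − 4p/3) = −0.75 ln(1 − 0.108796) = −0.75 ln(0.891204)
  = −0.75 × (-0.115182) = 0.086387 substitutions/site.

0.09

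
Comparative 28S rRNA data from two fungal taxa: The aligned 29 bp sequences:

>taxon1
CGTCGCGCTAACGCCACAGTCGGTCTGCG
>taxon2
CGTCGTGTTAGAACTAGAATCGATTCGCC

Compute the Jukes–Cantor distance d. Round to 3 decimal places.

The sequences differ at 12 of 29 sites, so p = 12/29 ≈ 0.413793.
d = −(3/4) ln(1 − 4p/3) = −0.75 ln(1 − 0.551724) = −0.75 ln(0.448276)
  = −0.75 × (-0.802346) = 0.601760 substitutions/site.

0.602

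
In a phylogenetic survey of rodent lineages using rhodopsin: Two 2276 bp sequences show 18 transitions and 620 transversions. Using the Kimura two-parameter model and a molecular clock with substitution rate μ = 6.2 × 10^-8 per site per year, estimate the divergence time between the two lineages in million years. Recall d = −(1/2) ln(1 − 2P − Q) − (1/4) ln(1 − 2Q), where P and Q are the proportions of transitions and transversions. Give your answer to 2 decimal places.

2.96

P = 18/2276 ≈ 0.007909 and Q = 620/2276 ≈ 0.272408.
Under the Kimura two-parameter model, d = −½ ln(1 − 2P − Q) − ¼ ln(1 − 2Q).
1 − 2P − Q = 0.711774, giving −½ ln(0.711774) = 0.169997.
1 − 2Q = 0.455184, giving −¼ ln(0.455184) = 0.196763.
d = 0.169997 + 0.196763 = 0.366760.
Under a molecular clock d = 2μt, so t = d/(2μ) = 0.366760 / (2 × 6.2 × 10^-8) = 2.96 million years.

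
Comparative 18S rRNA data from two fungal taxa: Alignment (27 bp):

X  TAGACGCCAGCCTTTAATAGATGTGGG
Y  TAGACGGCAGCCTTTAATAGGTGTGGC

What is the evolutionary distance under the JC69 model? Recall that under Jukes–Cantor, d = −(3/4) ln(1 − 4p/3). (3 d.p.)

0.120

The sequences differ at 3 of 27 sites (7, 21, 27), so p = 3/27 ≈ 0.111111.
d = −(3/4) ln(1 − 4p/3) = −0.75 ln(1 − 0.148148) = −0.75 ln(0.851852)
  = −0.75 × (-0.160342) = 0.120257 substitutions/site.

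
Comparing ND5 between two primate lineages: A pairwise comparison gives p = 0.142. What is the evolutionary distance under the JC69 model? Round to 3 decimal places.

0.157

d = −(3/4) ln(1 − 4p/3) = −0.75 ln(1 − 0.189333) = −0.75 ln(0.810667)
  = −0.75 × (-0.209898) = 0.157424 substitutions/site.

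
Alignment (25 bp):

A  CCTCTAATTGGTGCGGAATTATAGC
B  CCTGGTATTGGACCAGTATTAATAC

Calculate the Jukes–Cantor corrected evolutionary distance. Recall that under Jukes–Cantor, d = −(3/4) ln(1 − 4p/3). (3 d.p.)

The sequences differ at 10 of 25 sites (4, 5, 6, 12, 13, 15, 17, 22, 23, 24), so p = 10/25 = 0.4.
d = −(3/4) ln(1 − 4p/3) = −0.75 ln(1 − 0.533333) = −0.75 ln(0.466667)
  = −0.75 × (-0.762139) = 0.571604 substitutions/site.

0.572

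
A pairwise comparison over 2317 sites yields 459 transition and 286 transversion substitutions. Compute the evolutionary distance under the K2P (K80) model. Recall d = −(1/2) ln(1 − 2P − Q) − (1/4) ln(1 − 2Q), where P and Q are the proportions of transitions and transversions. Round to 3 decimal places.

P = 459/2317 ≈ 0.198101 and Q = 286/2317 ≈ 0.123435.
Under the Kimura two-parameter model, d = −½ ln(1 − 2P − Q) − ¼ ln(1 − 2Q).
1 − 2P − Q = 0.480363, giving −½ ln(0.480363) = 0.366607.
1 − 2Q = 0.75313, giving −¼ ln(0.75313) = 0.070879.
d = 0.366607 + 0.070879 = 0.437486.

0.437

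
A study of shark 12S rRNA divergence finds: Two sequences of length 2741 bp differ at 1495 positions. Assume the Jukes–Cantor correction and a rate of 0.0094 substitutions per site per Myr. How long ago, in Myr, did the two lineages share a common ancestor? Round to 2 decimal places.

p = 1495/2741 ≈ 0.545421.
d = −(3/4) ln(1 − 4p/3) = −0.75 ln(1 − 0.727228) = −0.75 ln(0.272772)
  = −0.75 × (-1.299119) = 0.974339 substitutions/site.
Under a molecular clock d = 2μt, so t = d/(2μ) = 0.974339 / (2 × 0.0094) = 51.83 Myr.

51.83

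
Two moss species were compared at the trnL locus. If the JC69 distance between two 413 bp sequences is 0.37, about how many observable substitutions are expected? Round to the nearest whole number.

121

Invert JC69: p = (3/4)(1 − e^(−4d/3)) = 0.75 × (1 − e^(-0.493333)) = 0.75 × (1 − 0.610588) = 0.292059.
Expected differing sites = pL ≈ 0.292059 × 413 = 120.620367 ≈ 121.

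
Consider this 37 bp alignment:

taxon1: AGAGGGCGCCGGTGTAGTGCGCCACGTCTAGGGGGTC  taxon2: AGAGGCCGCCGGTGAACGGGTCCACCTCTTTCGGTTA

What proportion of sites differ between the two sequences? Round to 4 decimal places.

0.3243

The sequences differ at 12 of 37 positions.
p = 12/37 = 0.324324… ≈ 0.3243 (to 4 d.p.).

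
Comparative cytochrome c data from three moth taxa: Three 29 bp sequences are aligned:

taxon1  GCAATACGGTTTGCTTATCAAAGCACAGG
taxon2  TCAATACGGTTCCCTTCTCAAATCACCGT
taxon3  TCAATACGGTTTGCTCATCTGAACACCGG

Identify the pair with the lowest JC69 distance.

taxon1 and taxon3

taxon1–taxon2: 7/29 differ, p = 0.241, d = 0.291.
taxon1–taxon3: 6/29 differ, p = 0.207, d = 0.242.
taxon2–taxon3: 8/29 differ, p = 0.276, d = 0.344.
The smallest distance is between taxon1 and taxon3.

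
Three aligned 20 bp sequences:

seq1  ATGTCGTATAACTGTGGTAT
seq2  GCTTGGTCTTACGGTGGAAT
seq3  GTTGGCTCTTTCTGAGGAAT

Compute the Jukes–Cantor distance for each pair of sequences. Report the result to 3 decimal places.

seq1–seq2: 8/20 sites differ → p = 0.4, d = −0.75 ln(1 − 0.533333) = 0.571605 ≈ 0.572.
seq1–seq3: 10/20 sites differ → p = 0.5, d = −0.75 ln(1 − 0.666667) = 0.823960 ≈ 0.824.
seq2–seq3: 6/20 sites differ → p = 0.3, d = −0.75 ln(1 − 0.4) = 0.383119 ≈ 0.383.

d(seq1,seq2) = 0.572, d(seq1,seq3) = 0.824, d(seq2,seq3) = 0.383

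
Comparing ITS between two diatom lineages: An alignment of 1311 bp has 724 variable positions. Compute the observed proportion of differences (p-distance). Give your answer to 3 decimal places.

p = 724/1311 = 0.552250… ≈ 0.552 (to 3 d.p.).

0.552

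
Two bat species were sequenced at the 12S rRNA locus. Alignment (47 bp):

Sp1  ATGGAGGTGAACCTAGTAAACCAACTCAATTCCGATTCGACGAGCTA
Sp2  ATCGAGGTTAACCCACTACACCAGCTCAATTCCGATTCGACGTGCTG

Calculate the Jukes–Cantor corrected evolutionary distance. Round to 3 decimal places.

The sequences differ at 8 of 47 sites (3, 9, 14, 16, 19, 24, 43, 47), so p = 8/47 ≈ 0.170213.
d = −(3/4) ln(1 − 4p/3) = −0.75 ln(1 − 0.226951) = −0.75 ln(0.773049)
  = −0.75 × (-0.257413) = 0.193060 substitutions/site.

0.193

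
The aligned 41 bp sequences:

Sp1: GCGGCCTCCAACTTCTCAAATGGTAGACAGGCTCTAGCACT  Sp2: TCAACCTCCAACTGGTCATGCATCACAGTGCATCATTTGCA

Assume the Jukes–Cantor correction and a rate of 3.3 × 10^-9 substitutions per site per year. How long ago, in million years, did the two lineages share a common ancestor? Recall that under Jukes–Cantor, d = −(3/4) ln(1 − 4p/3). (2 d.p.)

The sequences differ at 22 of 41 sites, so p = 22/41 ≈ 0.536585.
d = −(3/4) ln(1 − 4p/3) = −0.75 ln(1 − 0.715447) = −0.75 ln(0.284553)
  = −0.75 × (-1.256836) = 0.942627 substitutions/site.
Under a molecular clock d = 2μt, so t = d/(2μ) = 0.942627 / (2 × 3.3 × 10^-9) = 142.82 million years.

142.82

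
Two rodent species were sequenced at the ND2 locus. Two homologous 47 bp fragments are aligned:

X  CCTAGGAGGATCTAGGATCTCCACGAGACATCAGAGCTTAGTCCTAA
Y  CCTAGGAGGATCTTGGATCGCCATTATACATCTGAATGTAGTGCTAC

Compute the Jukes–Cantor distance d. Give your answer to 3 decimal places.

The sequences differ at 11 of 47 sites, so p = 11/47 ≈ 0.234043.
d = −(3/4) ln(1 − 4p/3) = −0.75 ln(1 − 0.312057) = −0.75 ln(0.687943)
  = −0.75 × (-0.374049) = 0.280537 substitutions/site.

0.281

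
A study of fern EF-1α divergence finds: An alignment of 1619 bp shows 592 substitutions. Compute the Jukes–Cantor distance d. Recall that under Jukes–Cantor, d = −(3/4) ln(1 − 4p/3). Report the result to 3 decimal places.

p = 592/1619 ≈ 0.365658.
d = −(3/4) ln(1 − 4p/3) = −0.75 ln(1 − 0.487544) = −0.75 ln(0.512456)
  = −0.75 × (-0.668540) = 0.501405 substitutions/site.

0.501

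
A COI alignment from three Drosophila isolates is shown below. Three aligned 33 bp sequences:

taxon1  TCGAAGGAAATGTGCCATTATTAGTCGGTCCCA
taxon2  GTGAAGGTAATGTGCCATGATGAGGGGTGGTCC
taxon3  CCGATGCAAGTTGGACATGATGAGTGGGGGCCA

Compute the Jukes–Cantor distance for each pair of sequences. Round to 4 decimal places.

d(taxon1,taxon2) = 0.4975, d(taxon1,taxon3) = 0.4975, d(taxon2,taxon3) = 0.5587

taxon1–taxon2: 12/33 sites differ → p ≈ 0.363636, d = −0.75 ln(1 − 0.484848) = 0.497470 ≈ 0.4975.
taxon1–taxon3: 12/33 sites differ → p ≈ 0.363636, d = −0.75 ln(1 − 0.484848) = 0.497470 ≈ 0.4975.
taxon2–taxon3: 13/33 sites differ → p ≈ 0.393939, d = −0.75 ln(1 − 0.525252) = 0.558728 ≈ 0.5587.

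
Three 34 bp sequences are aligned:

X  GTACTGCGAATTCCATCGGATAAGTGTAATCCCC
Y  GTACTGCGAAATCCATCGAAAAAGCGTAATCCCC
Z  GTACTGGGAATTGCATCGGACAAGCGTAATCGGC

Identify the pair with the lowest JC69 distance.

X–Y: 4/34 differ, p = 0.118, d = 0.128.
X–Z: 6/34 differ, p = 0.176, d = 0.201.
Y–Z: 7/34 differ, p = 0.206, d = 0.241.
The smallest distance is between X and Y.

X and Y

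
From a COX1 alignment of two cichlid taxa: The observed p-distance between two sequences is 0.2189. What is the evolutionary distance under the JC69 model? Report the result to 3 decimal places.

d = −(3/4) ln(1 − 4p/3) = −0.75 ln(1 − 0.291867) = −0.75 ln(0.708133)
  = −0.75 × (-0.345123) = 0.258842 substitutions/site.

0.259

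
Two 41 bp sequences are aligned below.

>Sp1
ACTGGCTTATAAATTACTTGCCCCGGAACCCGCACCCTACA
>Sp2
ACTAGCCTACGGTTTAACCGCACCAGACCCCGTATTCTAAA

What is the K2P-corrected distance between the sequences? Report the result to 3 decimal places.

0.607

Of 41 sites, 11 differences are transitions and 5 are transversions, so P = 11/41 ≈ 0.268293 and Q = 5/41 ≈ 0.121951.
Under the Kimura two-parameter model, d = −½ ln(1 − 2P − Q) − ¼ ln(1 − 2Q).
1 − 2P − Q = 0.341463, giving −½ ln(0.341463) = 0.537258.
1 − 2Q = 0.756098, giving −¼ ln(0.756098) = 0.069896.
d = 0.537258 + 0.069896 = 0.607154.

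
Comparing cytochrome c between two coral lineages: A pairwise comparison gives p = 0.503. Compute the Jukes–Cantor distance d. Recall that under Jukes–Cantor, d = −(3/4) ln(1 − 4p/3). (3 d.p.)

0.833

d = −(3/4) ln(1 − 4p/3) = −0.75 ln(1 − 0.670667) = −0.75 ln(0.329333)
  = −0.75 × (-1.110686) = 0.833015 substitutions/site.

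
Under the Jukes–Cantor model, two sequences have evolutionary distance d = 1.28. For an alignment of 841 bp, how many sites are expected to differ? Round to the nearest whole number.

516

Invert JC69: p = (3/4)(1 − e^(−4d/3)) = 0.75 × (1 − e^(-1.706667)) = 0.75 × (1 − 0.181470) = 0.613898.
Expected differing sites = pL ≈ 0.613898 × 841 = 516.288218 ≈ 516.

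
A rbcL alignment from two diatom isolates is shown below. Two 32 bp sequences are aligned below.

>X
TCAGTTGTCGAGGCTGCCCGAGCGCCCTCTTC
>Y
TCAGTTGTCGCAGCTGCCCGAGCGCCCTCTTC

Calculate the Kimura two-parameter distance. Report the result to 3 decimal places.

0.065

Of 32 sites, 1 differences are transitions and 1 are transversions, so P = 1/32 = 0.03125 and Q = 1/32 = 0.03125.
Under the Kimura two-parameter model, d = −½ ln(1 − 2P − Q) − ¼ ln(1 − 2Q).
1 − 2P − Q = 0.90625, giving −½ ln(0.90625) = 0.049220.
1 − 2Q = 0.9375, giving −¼ ln(0.9375) = 0.016135.
d = 0.049220 + 0.016135 = 0.065355.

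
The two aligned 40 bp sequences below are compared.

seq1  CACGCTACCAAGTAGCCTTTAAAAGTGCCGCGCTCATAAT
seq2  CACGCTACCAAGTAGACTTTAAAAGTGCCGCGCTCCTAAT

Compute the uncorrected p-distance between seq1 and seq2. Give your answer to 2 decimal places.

0.05

The sequences differ at 2 of 40 positions (sites 16, 36).
p = 2/40 = 0.05.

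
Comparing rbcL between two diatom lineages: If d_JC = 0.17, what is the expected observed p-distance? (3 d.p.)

p = (3/4)(1 − e^(−4d/3)) = 0.75 × (1 − e^(-0.226667)) = 0.75 × (1 − 0.797186) = 0.152111.

0.152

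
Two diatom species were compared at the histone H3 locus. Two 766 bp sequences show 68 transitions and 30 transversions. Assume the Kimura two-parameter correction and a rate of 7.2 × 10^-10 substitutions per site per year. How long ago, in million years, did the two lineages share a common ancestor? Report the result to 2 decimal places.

98.97

P = 68/766 ≈ 0.088773 and Q = 30/766 ≈ 0.039164.
Under the Kimura two-parameter model, d = −½ ln(1 − 2P − Q) − ¼ ln(1 − 2Q).
1 − 2P − Q = 0.78329, giving −½ ln(0.78329) = 0.122126.
1 − 2Q = 0.921672, giving −¼ ln(0.921672) = 0.020391.
d = 0.122126 + 0.020391 = 0.142517.
Under a molecular clock d = 2μt, so t = d/(2μ) = 0.142517 / (2 × 7.2 × 10^-10) = 98.97 million years.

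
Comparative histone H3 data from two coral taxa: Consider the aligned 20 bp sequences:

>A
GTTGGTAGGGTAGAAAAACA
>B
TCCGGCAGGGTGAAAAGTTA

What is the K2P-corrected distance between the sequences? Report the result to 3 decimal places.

0.861

Of 20 sites, 7 differences are transitions and 2 are transversions, so P = 7/20 = 0.35 and Q = 2/20 = 0.1.
Under the Kimura two-parameter model, d = −½ ln(1 − 2P − Q) − ¼ ln(1 − 2Q).
1 − 2P − Q = 0.2, giving −½ ln(0.2) = 0.804719.
1 − 2Q = 0.8, giving −¼ ln(0.8) = 0.055786.
d = 0.804719 + 0.055786 = 0.860505.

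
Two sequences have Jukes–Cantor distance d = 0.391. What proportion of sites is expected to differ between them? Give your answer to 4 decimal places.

p = (3/4)(1 − e^(−4d/3)) = 0.75 × (1 − e^(-0.521333)) = 0.75 × (1 − 0.593729) = 0.304703.

0.3047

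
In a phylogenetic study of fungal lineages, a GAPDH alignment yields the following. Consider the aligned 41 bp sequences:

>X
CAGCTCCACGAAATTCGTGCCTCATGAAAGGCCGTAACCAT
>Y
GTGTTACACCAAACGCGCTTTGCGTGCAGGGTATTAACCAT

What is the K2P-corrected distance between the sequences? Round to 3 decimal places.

Of 41 sites, 8 differences are transitions and 10 are transversions, so P = 8/41 ≈ 0.195122 and Q = 10/41 ≈ 0.243902.
Under the Kimura two-parameter model, d = −½ ln(1 − 2P − Q) − ¼ ln(1 − 2Q).
1 − 2P − Q = 0.365854, giving −½ ln(0.365854) = 0.502760.
1 − 2Q = 0.512196, giving −¼ ln(0.512196) = 0.167262.
d = 0.502760 + 0.167262 = 0.670022.

0.670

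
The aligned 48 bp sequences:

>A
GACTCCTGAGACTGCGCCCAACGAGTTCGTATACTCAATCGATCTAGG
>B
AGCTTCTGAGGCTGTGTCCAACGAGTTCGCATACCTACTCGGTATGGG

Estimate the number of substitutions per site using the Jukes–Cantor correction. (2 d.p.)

The sequences differ at 13 of 48 sites, so p = 13/48 ≈ 0.270833.
d = −(3/4) ln(1 − 4p/3) = −0.75 ln(1 − 0.361111) = −0.75 ln(0.638889)
  = −0.75 × (-0.448025) = 0.336019 substitutions/site.

0.34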